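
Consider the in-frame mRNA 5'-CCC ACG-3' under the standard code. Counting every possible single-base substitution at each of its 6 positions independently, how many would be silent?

6

Codon 1 (CCC, Pro): 3 synonymous substitutions.
Codon 2 (ACG, Thr): 3 synonymous substitutions.
Total: 3 + 3 = 6.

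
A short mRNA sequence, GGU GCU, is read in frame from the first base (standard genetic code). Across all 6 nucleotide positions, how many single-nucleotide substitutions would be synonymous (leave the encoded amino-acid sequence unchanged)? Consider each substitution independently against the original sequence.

6

Codon 1 (GGU, Gly): 3 synonymous substitutions.
Codon 2 (GCU, Ala): 3 synonymous substitutions.
Total: 3 + 3 = 6.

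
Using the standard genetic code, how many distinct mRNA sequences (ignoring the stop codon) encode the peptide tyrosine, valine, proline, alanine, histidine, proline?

1024

Tyr: 2 codons.
Val: 4 codons.
Pro: 4 codons.
Ala: 4 codons.
His: 2 codons.
Pro: 4 codons.
2 × 4 × 4 × 4 × 2 × 4 = 1024.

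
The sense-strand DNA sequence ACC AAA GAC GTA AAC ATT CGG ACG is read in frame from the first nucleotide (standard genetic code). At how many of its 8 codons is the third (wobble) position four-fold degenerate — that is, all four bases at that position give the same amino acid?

Codon 1 ACC (Thr): third position 4-fold.
Codon 2 AAA (Lys): third position 2-fold.
Codon 3 GAC (Asp): third position 2-fold.
Codon 4 GTA (Val): third position 4-fold.
Codon 5 AAC (Asn): third position 2-fold.
Codon 6 ATT (Ile): third position 3-fold.
Codon 7 CGG (Arg): third position 4-fold.
Codon 8 ACG (Thr): third position 4-fold.
Four-fold degenerate third positions: 4.

4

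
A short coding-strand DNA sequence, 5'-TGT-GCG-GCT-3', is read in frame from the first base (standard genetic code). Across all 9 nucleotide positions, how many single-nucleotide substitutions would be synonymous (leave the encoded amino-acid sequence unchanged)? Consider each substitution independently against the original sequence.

7

Codon 1 (TGT, Cys): 1 synonymous substitution.
Codon 2 (GCG, Ala): 3 synonymous substitutions.
Codon 3 (GCT, Ala): 3 synonymous substitutions.
Total: 1 + 3 + 3 = 7.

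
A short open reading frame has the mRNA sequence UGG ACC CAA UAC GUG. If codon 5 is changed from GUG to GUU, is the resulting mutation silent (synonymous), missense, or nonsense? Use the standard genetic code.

Position 15 falls in codon 5: GUG → Val.
After the substitution the codon is GUU → Val.
Both encode Val, so the change is synonymous.

silent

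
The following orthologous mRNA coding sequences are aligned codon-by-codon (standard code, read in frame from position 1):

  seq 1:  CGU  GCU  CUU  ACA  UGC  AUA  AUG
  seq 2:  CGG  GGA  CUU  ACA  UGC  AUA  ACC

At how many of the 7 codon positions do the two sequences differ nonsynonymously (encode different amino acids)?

2

Codon 1: CGU Arg / CGG Arg — synonymous.
Codon 2: GCU Ala / GGA Gly — nonsynonymous.
Codon 3: CUU Leu / CUU Leu — identical.
Codon 4: ACA Thr / ACA Thr — identical.
Codon 5: UGC Cys / UGC Cys — identical.
Codon 6: AUA Ile / AUA Ile — identical.
Codon 7: AUG Met / ACC Thr — nonsynonymous.
Nonsynonymous differences: 2.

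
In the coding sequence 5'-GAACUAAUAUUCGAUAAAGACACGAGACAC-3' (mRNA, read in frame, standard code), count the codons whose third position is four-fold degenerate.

2

Codon 1 GAA (Glu): third position 2-fold.
Codon 2 CUA (Leu): third position 4-fold.
Codon 3 AUA (Ile): third position 3-fold.
Codon 4 UUC (Phe): third position 2-fold.
Codon 5 GAU (Asp): third position 2-fold.
Codon 6 AAA (Lys): third position 2-fold.
Codon 7 GAC (Asp): third position 2-fold.
Codon 8 ACG (Thr): third position 4-fold.
Codon 9 AGA (Arg): third position 2-fold.
Codon 10 CAC (His): third position 2-fold.
Four-fold degenerate third positions: 2.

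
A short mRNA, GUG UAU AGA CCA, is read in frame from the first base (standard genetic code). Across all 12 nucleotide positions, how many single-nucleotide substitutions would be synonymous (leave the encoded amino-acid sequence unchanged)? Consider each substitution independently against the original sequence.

Codon 1 (GUG, Val): 3 synonymous substitutions.
Codon 2 (UAU, Tyr): 1 synonymous substitution.
Codon 3 (AGA, Arg): 2 synonymous substitutions.
Codon 4 (CCA, Pro): 3 synonymous substitutions.
Total: 3 + 1 + 2 + 3 = 9.

9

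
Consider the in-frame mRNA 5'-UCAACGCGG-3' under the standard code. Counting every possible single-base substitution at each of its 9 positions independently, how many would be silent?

Codon 1 (UCA, Ser): 3 synonymous substitutions.
Codon 2 (ACG, Thr): 3 synonymous substitutions.
Codon 3 (CGG, Arg): 4 synonymous substitutions.
Total: 3 + 3 + 4 = 10.

10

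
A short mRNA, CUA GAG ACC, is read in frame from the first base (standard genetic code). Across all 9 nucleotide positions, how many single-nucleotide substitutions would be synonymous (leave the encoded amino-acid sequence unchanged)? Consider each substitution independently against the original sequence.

8

Codon 1 (CUA, Leu): 4 synonymous substitutions.
Codon 2 (GAG, Glu): 1 synonymous substitution.
Codon 3 (ACC, Thr): 3 synonymous substitutions.
Total: 4 + 1 + 3 = 8.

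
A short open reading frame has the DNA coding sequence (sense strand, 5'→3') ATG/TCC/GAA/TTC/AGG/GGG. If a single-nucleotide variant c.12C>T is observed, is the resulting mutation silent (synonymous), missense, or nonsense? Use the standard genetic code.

silent

Position 12 falls in codon 4: TTC → Phe.
After the substitution the codon is TTT → Phe.
Both encode Phe, so the change is synonymous.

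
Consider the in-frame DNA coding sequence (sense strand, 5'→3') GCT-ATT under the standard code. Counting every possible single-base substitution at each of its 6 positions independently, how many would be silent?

Codon 1 (GCT, Ala): 3 synonymous substitutions.
Codon 2 (ATT, Ile): 2 synonymous substitutions.
Total: 3 + 2 = 5.

5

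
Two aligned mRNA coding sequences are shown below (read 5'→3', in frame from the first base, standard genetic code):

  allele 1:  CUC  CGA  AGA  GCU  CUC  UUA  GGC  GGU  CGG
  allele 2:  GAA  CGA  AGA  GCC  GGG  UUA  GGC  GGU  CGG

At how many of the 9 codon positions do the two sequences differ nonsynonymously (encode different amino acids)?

Codon 1: CUC Leu / GAA Glu — nonsynonymous.
Codon 2: CGA Arg / CGA Arg — identical.
Codon 3: AGA Arg / AGA Arg — identical.
Codon 4: GCU Ala / GCC Ala — synonymous.
Codon 5: CUC Leu / GGG Gly — nonsynonymous.
Codon 6: UUA Leu / UUA Leu — identical.
Codon 7: GGC Gly / GGC Gly — identical.
Codon 8: GGU Gly / GGU Gly — identical.
Codon 9: CGG Arg / CGG Arg — identical.
Nonsynonymous differences: 2.

2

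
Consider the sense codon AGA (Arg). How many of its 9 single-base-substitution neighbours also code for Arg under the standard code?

2

Position 1: CGA → 1 synonymous.
Position 2: none → 0 synonymous.
Position 3: AGG → 1 synonymous.
Total: 1 + 0 + 1 = 2.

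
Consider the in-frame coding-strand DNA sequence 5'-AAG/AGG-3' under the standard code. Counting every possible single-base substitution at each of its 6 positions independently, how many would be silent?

Codon 1 (AAG, Lys): 1 synonymous substitution.
Codon 2 (AGG, Arg): 2 synonymous substitutions.
Total: 1 + 2 = 3.

3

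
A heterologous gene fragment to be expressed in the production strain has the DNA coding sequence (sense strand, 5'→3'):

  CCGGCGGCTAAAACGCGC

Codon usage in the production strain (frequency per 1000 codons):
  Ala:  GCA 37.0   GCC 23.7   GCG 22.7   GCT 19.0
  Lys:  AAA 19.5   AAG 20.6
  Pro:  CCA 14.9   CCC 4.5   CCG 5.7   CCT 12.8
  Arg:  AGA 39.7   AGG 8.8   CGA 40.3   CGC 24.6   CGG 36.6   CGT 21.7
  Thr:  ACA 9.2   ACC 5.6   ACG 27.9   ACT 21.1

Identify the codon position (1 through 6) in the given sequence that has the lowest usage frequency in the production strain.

Codon 1 CCG (Pro): 5.7 per 1000.
Codon 2 GCG (Ala): 22.7 per 1000.
Codon 3 GCT (Ala): 19.0 per 1000.
Codon 4 AAA (Lys): 19.5 per 1000.
Codon 5 ACG (Thr): 27.9 per 1000.
Codon 6 CGC (Arg): 24.6 per 1000.
Lowest frequency is 5.7 at codon 1.

1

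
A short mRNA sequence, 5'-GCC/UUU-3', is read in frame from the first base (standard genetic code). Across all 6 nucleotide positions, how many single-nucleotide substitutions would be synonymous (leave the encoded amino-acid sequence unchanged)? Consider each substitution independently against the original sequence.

Codon 1 (GCC, Ala): 3 synonymous substitutions.
Codon 2 (UUU, Phe): 1 synonymous substitution.
Total: 3 + 1 = 4.

4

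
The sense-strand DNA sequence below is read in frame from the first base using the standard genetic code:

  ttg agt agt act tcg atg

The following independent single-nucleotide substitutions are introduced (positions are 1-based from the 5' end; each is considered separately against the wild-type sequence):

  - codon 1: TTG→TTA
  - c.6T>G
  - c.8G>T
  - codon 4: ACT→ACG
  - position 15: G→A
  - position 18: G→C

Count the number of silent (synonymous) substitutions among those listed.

Codon 1: TTG (Leu) → TTA (Leu) — synonymous.
Codon 2: AGT (Ser) → AGG (Arg) — missense.
Codon 3: AGT (Ser) → ATT (Ile) — missense.
Codon 4: ACT (Thr) → ACG (Thr) — synonymous.
Codon 5: TCG (Ser) → TCA (Ser) — synonymous.
Codon 6: ATG (Met) → ATC (Ile) — missense.
Synonymous: 3 of 6.

3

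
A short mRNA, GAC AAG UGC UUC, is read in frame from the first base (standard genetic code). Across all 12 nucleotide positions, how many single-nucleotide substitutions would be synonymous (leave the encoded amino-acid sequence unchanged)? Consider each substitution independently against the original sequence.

Codon 1 (GAC, Asp): 1 synonymous substitution.
Codon 2 (AAG, Lys): 1 synonymous substitution.
Codon 3 (UGC, Cys): 1 synonymous substitution.
Codon 4 (UUC, Phe): 1 synonymous substitution.
Total: 1 + 1 + 1 + 1 = 4.

4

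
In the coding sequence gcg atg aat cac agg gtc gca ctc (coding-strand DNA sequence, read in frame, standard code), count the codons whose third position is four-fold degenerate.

4

Codon 1 GCG (Ala): third position 4-fold.
Codon 2 ATG (Met): third position 1-fold.
Codon 3 AAT (Asn): third position 2-fold.
Codon 4 CAC (His): third position 2-fold.
Codon 5 AGG (Arg): third position 2-fold.
Codon 6 GTC (Val): third position 4-fold.
Codon 7 GCA (Ala): third position 4-fold.
Codon 8 CTC (Leu): third position 4-fold.
Four-fold degenerate third positions: 4.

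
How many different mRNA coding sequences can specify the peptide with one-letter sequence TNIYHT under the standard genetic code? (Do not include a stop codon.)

Thr: 4 codons.
Asn: 2 codons.
Ile: 3 codons.
Tyr: 2 codons.
His: 2 codons.
Thr: 4 codons.
4 × 2 × 3 × 2 × 2 × 4 = 384.

384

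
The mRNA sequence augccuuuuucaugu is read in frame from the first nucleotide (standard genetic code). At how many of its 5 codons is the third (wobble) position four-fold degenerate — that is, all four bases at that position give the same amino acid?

Codon 1 AUG (Met): third position 1-fold.
Codon 2 CCU (Pro): third position 4-fold.
Codon 3 UUU (Phe): third position 2-fold.
Codon 4 UCA (Ser): third position 4-fold.
Codon 5 UGU (Cys): third position 2-fold.
Four-fold degenerate third positions: 2.

2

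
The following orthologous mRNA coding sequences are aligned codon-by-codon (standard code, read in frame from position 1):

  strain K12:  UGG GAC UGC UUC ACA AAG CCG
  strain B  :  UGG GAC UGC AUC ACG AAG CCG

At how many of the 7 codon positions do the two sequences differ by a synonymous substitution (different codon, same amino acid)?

1

Codon 1: UGG Trp / UGG Trp — identical.
Codon 2: GAC Asp / GAC Asp — identical.
Codon 3: UGC Cys / UGC Cys — identical.
Codon 4: UUC Phe / AUC Ile — nonsynonymous.
Codon 5: ACA Thr / ACG Thr — synonymous.
Codon 6: AAG Lys / AAG Lys — identical.
Codon 7: CCG Pro / CCG Pro — identical.
Synonymous differences: 1.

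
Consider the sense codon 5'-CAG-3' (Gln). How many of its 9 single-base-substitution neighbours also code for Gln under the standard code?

1

Position 1: none → 0 synonymous.
Position 2: none → 0 synonymous.
Position 3: CAA → 1 synonymous.
Total: 0 + 0 + 1 = 1.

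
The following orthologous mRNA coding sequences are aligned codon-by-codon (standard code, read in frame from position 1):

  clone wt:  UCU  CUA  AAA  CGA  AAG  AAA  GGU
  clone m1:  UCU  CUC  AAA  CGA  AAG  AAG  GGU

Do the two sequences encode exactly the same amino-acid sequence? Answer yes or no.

yes

Codon 1: UCU Ser / UCU Ser — identical.
Codon 2: CUA Leu / CUC Leu — synonymous.
Codon 3: AAA Lys / AAA Lys — identical.
Codon 4: CGA Arg / CGA Arg — identical.
Codon 5: AAG Lys / AAG Lys — identical.
Codon 6: AAA Lys / AAG Lys — synonymous.
Codon 7: GGU Gly / GGU Gly — identical.
Nonsynonymous differences: 0 → same protein.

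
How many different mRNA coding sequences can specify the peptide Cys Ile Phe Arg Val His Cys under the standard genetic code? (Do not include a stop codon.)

1152

Cys: 2 codons.
Ile: 3 codons.
Phe: 2 codons.
Arg: 6 codons.
Val: 4 codons.
His: 2 codons.
Cys: 2 codons.
2 × 3 × 2 × 6 × 4 × 2 × 2 = 1152.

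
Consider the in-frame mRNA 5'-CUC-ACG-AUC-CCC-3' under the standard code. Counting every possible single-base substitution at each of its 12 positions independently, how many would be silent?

Codon 1 (CUC, Leu): 3 synonymous substitutions.
Codon 2 (ACG, Thr): 3 synonymous substitutions.
Codon 3 (AUC, Ile): 2 synonymous substitutions.
Codon 4 (CCC, Pro): 3 synonymous substitutions.
Total: 3 + 3 + 2 + 3 = 11.

11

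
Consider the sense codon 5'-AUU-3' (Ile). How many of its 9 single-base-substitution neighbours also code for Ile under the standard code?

2

Position 1: none → 0 synonymous.
Position 2: none → 0 synonymous.
Position 3: AUC, AUA → 2 synonymous.
Total: 0 + 0 + 2 = 2.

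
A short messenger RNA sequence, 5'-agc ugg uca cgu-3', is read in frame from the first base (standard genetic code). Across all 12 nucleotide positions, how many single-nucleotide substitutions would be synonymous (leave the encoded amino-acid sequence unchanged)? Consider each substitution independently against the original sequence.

7

Codon 1 (AGC, Ser): 1 synonymous substitution.
Codon 2 (UGG, Trp): 0 synonymous substitutions.
Codon 3 (UCA, Ser): 3 synonymous substitutions.
Codon 4 (CGU, Arg): 3 synonymous substitutions.
Total: 1 + 0 + 3 + 3 = 7.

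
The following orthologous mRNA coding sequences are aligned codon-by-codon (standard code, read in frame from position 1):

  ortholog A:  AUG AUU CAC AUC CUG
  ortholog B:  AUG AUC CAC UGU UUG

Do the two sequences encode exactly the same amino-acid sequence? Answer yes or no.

Codon 1: AUG Met / AUG Met — identical.
Codon 2: AUU Ile / AUC Ile — synonymous.
Codon 3: CAC His / CAC His — identical.
Codon 4: AUC Ile / UGU Cys — nonsynonymous.
Codon 5: CUG Leu / UUG Leu — synonymous.
Nonsynonymous differences: 1 → different protein.

no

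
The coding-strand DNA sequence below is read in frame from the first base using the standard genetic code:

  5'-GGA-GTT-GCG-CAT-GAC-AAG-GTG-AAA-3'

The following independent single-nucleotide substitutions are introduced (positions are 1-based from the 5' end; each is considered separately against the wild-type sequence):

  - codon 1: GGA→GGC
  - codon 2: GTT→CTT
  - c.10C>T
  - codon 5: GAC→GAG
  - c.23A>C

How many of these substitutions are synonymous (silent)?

1

Codon 1: GGA (Gly) → GGC (Gly) — synonymous.
Codon 2: GTT (Val) → CTT (Leu) — missense.
Codon 4: CAT (His) → TAT (Tyr) — missense.
Codon 5: GAC (Asp) → GAG (Glu) — missense.
Codon 8: AAA (Lys) → ACA (Thr) — missense.
Synonymous: 1 of 5.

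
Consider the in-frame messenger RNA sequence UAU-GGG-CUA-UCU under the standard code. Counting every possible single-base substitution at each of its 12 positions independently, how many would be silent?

11

Codon 1 (UAU, Tyr): 1 synonymous substitution.
Codon 2 (GGG, Gly): 3 synonymous substitutions.
Codon 3 (CUA, Leu): 4 synonymous substitutions.
Codon 4 (UCU, Ser): 3 synonymous substitutions.
Total: 1 + 3 + 4 + 3 = 11.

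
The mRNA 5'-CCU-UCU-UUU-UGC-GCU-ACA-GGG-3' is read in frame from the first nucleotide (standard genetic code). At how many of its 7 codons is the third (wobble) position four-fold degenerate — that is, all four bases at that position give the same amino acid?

5

Codon 1 CCU (Pro): third position 4-fold.
Codon 2 UCU (Ser): third position 4-fold.
Codon 3 UUU (Phe): third position 2-fold.
Codon 4 UGC (Cys): third position 2-fold.
Codon 5 GCU (Ala): third position 4-fold.
Codon 6 ACA (Thr): third position 4-fold.
Codon 7 GGG (Gly): third position 4-fold.
Four-fold degenerate third positions: 5.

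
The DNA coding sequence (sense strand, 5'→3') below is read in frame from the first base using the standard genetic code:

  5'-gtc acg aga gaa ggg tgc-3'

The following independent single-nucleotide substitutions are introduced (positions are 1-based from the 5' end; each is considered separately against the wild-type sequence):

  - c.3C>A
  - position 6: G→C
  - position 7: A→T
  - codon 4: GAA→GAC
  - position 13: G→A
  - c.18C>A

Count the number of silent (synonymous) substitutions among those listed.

Codon 1: GTC (Val) → GTA (Val) — synonymous.
Codon 2: ACG (Thr) → ACC (Thr) — synonymous.
Codon 3: AGA (Arg) → TGA (Stop) — nonsense.
Codon 4: GAA (Glu) → GAC (Asp) — missense.
Codon 5: GGG (Gly) → AGG (Arg) — missense.
Codon 6: TGC (Cys) → TGA (Stop) — nonsense.
Synonymous: 2 of 6.

2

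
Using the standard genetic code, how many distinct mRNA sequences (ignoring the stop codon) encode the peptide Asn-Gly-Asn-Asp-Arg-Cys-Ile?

Asn: 2 codons.
Gly: 4 codons.
Asn: 2 codons.
Asp: 2 codons.
Arg: 6 codons.
Cys: 2 codons.
Ile: 3 codons.
2 × 4 × 2 × 2 × 6 × 2 × 3 = 1152.

1152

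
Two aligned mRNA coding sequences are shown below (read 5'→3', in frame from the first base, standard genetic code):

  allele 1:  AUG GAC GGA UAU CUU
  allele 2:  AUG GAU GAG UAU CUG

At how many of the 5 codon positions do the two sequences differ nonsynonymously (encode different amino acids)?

Codon 1: AUG Met / AUG Met — identical.
Codon 2: GAC Asp / GAU Asp — synonymous.
Codon 3: GGA Gly / GAG Glu — nonsynonymous.
Codon 4: UAU Tyr / UAU Tyr — identical.
Codon 5: CUU Leu / CUG Leu — synonymous.
Nonsynonymous differences: 1.

1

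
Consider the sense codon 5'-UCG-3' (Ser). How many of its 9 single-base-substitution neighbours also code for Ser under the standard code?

Position 1: none → 0 synonymous.
Position 2: none → 0 synonymous.
Position 3: UCU, UCC, UCA → 3 synonymous.
Total: 0 + 0 + 3 = 3.

3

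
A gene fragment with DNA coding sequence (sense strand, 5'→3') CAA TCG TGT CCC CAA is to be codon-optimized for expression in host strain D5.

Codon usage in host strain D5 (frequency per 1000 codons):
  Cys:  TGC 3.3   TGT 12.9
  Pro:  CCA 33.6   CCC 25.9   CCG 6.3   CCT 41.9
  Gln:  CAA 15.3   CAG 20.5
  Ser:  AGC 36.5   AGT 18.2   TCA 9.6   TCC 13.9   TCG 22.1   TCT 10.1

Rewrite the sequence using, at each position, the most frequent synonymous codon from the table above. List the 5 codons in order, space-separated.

Codon 1 (Gln): best is CAG at 20.5.
Codon 2 (Ser): best is AGC at 36.5.
Codon 3 (Cys): best is TGT at 12.9.
Codon 4 (Pro): best is CCT at 41.9.
Codon 5 (Gln): best is CAG at 20.5.

CAG AGC TGT CCT CAG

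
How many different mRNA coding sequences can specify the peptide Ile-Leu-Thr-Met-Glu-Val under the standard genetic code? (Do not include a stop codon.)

Ile: 3 codons.
Leu: 6 codons.
Thr: 4 codons.
Met: 1 codon.
Glu: 2 codons.
Val: 4 codons.
3 × 6 × 4 × 1 × 2 × 4 = 576.

576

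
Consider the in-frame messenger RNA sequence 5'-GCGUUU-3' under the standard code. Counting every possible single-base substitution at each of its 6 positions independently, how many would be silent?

4

Codon 1 (GCG, Ala): 3 synonymous substitutions.
Codon 2 (UUU, Phe): 1 synonymous substitution.
Total: 3 + 1 = 4.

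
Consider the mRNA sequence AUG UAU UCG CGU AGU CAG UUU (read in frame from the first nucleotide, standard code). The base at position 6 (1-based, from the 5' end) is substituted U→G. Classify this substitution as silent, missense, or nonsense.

nonsense

Position 6 falls in codon 2: UAU → Tyr.
After the substitution the codon is UAG → Stop.
The new codon is a stop codon, so this is a nonsense mutation.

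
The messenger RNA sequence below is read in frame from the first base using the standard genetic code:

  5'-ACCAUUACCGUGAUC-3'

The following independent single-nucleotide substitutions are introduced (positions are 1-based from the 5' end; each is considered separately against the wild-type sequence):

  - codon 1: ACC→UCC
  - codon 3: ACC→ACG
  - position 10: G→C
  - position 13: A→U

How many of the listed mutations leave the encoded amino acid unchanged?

Codon 1: ACC (Thr) → UCC (Ser) — missense.
Codon 3: ACC (Thr) → ACG (Thr) — synonymous.
Codon 4: GUG (Val) → CUG (Leu) — missense.
Codon 5: AUC (Ile) → UUC (Phe) — missense.
Synonymous: 1 of 4.

1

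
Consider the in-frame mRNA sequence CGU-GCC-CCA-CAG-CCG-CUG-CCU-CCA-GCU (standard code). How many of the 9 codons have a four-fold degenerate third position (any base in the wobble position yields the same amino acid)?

8

Codon 1 CGU (Arg): third position 4-fold.
Codon 2 GCC (Ala): third position 4-fold.
Codon 3 CCA (Pro): third position 4-fold.
Codon 4 CAG (Gln): third position 2-fold.
Codon 5 CCG (Pro): third position 4-fold.
Codon 6 CUG (Leu): third position 4-fold.
Codon 7 CCU (Pro): third position 4-fold.
Codon 8 CCA (Pro): third position 4-fold.
Codon 9 GCU (Ala): third position 4-fold.
Four-fold degenerate third positions: 8.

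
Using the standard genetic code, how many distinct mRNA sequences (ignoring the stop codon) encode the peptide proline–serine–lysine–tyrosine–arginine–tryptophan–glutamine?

Pro: 4 codons.
Ser: 6 codons.
Lys: 2 codons.
Tyr: 2 codons.
Arg: 6 codons.
Trp: 1 codon.
Gln: 2 codons.
4 × 6 × 2 × 2 × 6 × 1 × 2 = 1152.

1152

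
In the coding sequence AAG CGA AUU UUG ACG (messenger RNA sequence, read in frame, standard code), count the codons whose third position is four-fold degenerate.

Codon 1 AAG (Lys): third position 2-fold.
Codon 2 CGA (Arg): third position 4-fold.
Codon 3 AUU (Ile): third position 3-fold.
Codon 4 UUG (Leu): third position 2-fold.
Codon 5 ACG (Thr): third position 4-fold.
Four-fold degenerate third positions: 2.

2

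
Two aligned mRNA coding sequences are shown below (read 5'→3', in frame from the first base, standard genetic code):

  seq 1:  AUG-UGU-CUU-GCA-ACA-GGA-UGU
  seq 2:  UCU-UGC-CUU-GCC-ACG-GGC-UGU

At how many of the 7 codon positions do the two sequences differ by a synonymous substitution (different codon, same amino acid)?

4

Codon 1: AUG Met / UCU Ser — nonsynonymous.
Codon 2: UGU Cys / UGC Cys — synonymous.
Codon 3: CUU Leu / CUU Leu — identical.
Codon 4: GCA Ala / GCC Ala — synonymous.
Codon 5: ACA Thr / ACG Thr — synonymous.
Codon 6: GGA Gly / GGC Gly — synonymous.
Codon 7: UGU Cys / UGU Cys — identical.
Synonymous differences: 4.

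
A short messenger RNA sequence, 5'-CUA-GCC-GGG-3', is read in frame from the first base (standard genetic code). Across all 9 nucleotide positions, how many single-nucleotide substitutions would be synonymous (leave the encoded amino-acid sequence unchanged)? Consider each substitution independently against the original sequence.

10

Codon 1 (CUA, Leu): 4 synonymous substitutions.
Codon 2 (GCC, Ala): 3 synonymous substitutions.
Codon 3 (GGG, Gly): 3 synonymous substitutions.
Total: 4 + 3 + 3 = 10.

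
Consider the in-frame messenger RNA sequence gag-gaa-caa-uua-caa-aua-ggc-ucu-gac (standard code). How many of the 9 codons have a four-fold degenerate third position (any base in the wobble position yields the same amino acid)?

2

Codon 1 GAG (Glu): third position 2-fold.
Codon 2 GAA (Glu): third position 2-fold.
Codon 3 CAA (Gln): third position 2-fold.
Codon 4 UUA (Leu): third position 2-fold.
Codon 5 CAA (Gln): third position 2-fold.
Codon 6 AUA (Ile): third position 3-fold.
Codon 7 GGC (Gly): third position 4-fold.
Codon 8 UCU (Ser): third position 4-fold.
Codon 9 GAC (Asp): third position 2-fold.
Four-fold degenerate third positions: 2.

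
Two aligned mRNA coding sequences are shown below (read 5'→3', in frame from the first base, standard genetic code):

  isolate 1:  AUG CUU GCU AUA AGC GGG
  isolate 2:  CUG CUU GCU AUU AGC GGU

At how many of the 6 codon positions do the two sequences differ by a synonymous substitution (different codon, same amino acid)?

2

Codon 1: AUG Met / CUG Leu — nonsynonymous.
Codon 2: CUU Leu / CUU Leu — identical.
Codon 3: GCU Ala / GCU Ala — identical.
Codon 4: AUA Ile / AUU Ile — synonymous.
Codon 5: AGC Ser / AGC Ser — identical.
Codon 6: GGG Gly / GGU Gly — synonymous.
Synonymous differences: 2.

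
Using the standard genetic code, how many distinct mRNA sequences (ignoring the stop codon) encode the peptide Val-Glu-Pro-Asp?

Val: 4 codons.
Glu: 2 codons.
Pro: 4 codons.
Asp: 2 codons.
4 × 2 × 4 × 2 = 64.

64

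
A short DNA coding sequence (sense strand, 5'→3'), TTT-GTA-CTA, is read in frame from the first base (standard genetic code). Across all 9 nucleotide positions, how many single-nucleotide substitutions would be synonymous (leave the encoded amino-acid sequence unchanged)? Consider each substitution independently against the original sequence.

8

Codon 1 (TTT, Phe): 1 synonymous substitution.
Codon 2 (GTA, Val): 3 synonymous substitutions.
Codon 3 (CTA, Leu): 4 synonymous substitutions.
Total: 1 + 3 + 4 = 8.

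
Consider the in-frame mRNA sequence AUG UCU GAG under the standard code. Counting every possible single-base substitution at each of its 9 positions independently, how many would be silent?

Codon 1 (AUG, Met): 0 synonymous substitutions.
Codon 2 (UCU, Ser): 3 synonymous substitutions.
Codon 3 (GAG, Glu): 1 synonymous substitution.
Total: 0 + 3 + 1 = 4.

4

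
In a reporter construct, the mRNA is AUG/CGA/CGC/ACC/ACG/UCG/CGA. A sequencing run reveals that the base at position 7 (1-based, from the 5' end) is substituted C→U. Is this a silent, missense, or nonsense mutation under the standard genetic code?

Position 7 falls in codon 3: CGC → Arg.
After the substitution the codon is UGC → Cys.
Arg ≠ Cys, so this is a missense mutation.

missense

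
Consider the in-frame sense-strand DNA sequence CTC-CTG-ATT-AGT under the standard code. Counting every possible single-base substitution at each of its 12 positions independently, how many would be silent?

10

Codon 1 (CTC, Leu): 3 synonymous substitutions.
Codon 2 (CTG, Leu): 4 synonymous substitutions.
Codon 3 (ATT, Ile): 2 synonymous substitutions.
Codon 4 (AGT, Ser): 1 synonymous substitution.
Total: 3 + 4 + 2 + 1 = 10.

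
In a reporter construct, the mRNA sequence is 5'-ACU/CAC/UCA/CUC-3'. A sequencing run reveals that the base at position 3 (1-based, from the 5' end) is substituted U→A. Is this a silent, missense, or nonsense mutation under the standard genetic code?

silent

Position 3 falls in codon 1: ACU → Thr.
After the substitution the codon is ACA → Thr.
Both encode Thr, so the change is synonymous.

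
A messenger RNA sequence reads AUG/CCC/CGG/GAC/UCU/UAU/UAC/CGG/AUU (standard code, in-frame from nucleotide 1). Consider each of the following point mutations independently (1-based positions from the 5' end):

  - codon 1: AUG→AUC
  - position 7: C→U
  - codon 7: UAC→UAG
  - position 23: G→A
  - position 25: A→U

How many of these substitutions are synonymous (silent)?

0

Codon 1: AUG (Met) → AUC (Ile) — missense.
Codon 3: CGG (Arg) → UGG (Trp) — missense.
Codon 7: UAC (Tyr) → UAG (Stop) — nonsense.
Codon 8: CGG (Arg) → CAG (Gln) — missense.
Codon 9: AUU (Ile) → UUU (Phe) — missense.
Synonymous: 0 of 5.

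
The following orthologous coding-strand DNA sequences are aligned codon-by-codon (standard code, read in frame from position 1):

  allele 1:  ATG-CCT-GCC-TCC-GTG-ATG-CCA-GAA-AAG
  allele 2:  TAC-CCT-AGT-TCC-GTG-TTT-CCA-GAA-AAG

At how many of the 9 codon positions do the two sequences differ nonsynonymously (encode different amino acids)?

Codon 1: ATG Met / TAC Tyr — nonsynonymous.
Codon 2: CCT Pro / CCT Pro — identical.
Codon 3: GCC Ala / AGT Ser — nonsynonymous.
Codon 4: TCC Ser / TCC Ser — identical.
Codon 5: GTG Val / GTG Val — identical.
Codon 6: ATG Met / TTT Phe — nonsynonymous.
Codon 7: CCA Pro / CCA Pro — identical.
Codon 8: GAA Glu / GAA Glu — identical.
Codon 9: AAG Lys / AAG Lys — identical.
Nonsynonymous differences: 3.

3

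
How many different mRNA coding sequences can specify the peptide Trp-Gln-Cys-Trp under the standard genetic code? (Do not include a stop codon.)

4

Trp: 1 codon.
Gln: 2 codons.
Cys: 2 codons.
Trp: 1 codon.
1 × 2 × 2 × 1 = 4.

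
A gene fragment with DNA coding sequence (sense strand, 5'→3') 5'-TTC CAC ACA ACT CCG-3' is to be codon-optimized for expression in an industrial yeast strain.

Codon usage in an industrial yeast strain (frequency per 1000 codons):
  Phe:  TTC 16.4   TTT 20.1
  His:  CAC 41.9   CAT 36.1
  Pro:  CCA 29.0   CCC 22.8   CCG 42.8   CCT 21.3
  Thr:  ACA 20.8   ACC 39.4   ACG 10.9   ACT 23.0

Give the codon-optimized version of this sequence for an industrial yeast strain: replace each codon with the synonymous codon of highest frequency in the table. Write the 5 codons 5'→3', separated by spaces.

TTT CAC ACC ACC CCG

Codon 1 (Phe): best is TTT at 20.1.
Codon 2 (His): best is CAC at 41.9.
Codon 3 (Thr): best is ACC at 39.4.
Codon 4 (Thr): best is ACC at 39.4.
Codon 5 (Pro): best is CCG at 42.8.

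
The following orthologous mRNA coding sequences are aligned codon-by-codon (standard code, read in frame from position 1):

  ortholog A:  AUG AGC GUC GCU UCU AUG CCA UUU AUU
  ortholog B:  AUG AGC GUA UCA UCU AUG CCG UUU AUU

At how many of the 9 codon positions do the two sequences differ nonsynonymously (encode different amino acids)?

Codon 1: AUG Met / AUG Met — identical.
Codon 2: AGC Ser / AGC Ser — identical.
Codon 3: GUC Val / GUA Val — synonymous.
Codon 4: GCU Ala / UCA Ser — nonsynonymous.
Codon 5: UCU Ser / UCU Ser — identical.
Codon 6: AUG Met / AUG Met — identical.
Codon 7: CCA Pro / CCG Pro — synonymous.
Codon 8: UUU Phe / UUU Phe — identical.
Codon 9: AUU Ile / AUU Ile — identical.
Nonsynonymous differences: 1.

1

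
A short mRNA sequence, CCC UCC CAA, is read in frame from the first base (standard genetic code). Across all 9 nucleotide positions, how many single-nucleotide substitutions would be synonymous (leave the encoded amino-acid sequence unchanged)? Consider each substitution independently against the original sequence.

7

Codon 1 (CCC, Pro): 3 synonymous substitutions.
Codon 2 (UCC, Ser): 3 synonymous substitutions.
Codon 3 (CAA, Gln): 1 synonymous substitution.
Total: 3 + 3 + 1 = 7.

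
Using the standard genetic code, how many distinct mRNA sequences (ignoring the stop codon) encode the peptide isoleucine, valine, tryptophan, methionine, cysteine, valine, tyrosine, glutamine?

Ile: 3 codons.
Val: 4 codons.
Trp: 1 codon.
Met: 1 codon.
Cys: 2 codons.
Val: 4 codons.
Tyr: 2 codons.
Gln: 2 codons.
3 × 4 × 1 × 1 × 2 × 4 × 2 × 2 = 384.

384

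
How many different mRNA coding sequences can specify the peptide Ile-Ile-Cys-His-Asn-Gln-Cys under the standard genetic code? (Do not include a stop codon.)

Ile: 3 codons.
Ile: 3 codons.
Cys: 2 codons.
His: 2 codons.
Asn: 2 codons.
Gln: 2 codons.
Cys: 2 codons.
3 × 3 × 2 × 2 × 2 × 2 × 2 = 288.

288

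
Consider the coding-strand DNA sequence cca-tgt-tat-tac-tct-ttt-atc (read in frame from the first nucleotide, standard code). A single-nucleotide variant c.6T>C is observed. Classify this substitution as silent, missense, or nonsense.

silent

Position 6 falls in codon 2: TGT → Cys.
After the substitution the codon is TGC → Cys.
Both encode Cys, so the change is synonymous.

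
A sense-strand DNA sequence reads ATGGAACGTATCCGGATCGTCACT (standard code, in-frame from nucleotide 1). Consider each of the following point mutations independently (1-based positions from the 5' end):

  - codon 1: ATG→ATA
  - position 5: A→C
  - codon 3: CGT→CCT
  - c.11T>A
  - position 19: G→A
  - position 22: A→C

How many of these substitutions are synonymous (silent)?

Codon 1: ATG (Met) → ATA (Ile) — missense.
Codon 2: GAA (Glu) → GCA (Ala) — missense.
Codon 3: CGT (Arg) → CCT (Pro) — missense.
Codon 4: ATC (Ile) → AAC (Asn) — missense.
Codon 7: GTC (Val) → ATC (Ile) — missense.
Codon 8: ACT (Thr) → CCT (Pro) — missense.
Synonymous: 0 of 6.

0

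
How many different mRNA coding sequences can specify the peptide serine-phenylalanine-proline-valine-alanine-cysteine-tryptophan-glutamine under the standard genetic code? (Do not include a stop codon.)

3072

Ser: 6 codons.
Phe: 2 codons.
Pro: 4 codons.
Val: 4 codons.
Ala: 4 codons.
Cys: 2 codons.
Trp: 1 codon.
Gln: 2 codons.
6 × 2 × 4 × 4 × 4 × 2 × 1 × 2 = 3072.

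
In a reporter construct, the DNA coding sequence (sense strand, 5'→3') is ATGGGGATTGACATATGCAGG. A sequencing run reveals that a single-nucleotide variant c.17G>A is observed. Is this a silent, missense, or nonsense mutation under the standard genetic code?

missense

Position 17 falls in codon 6: TGC → Cys.
After the substitution the codon is TAC → Tyr.
Cys ≠ Tyr, so this is a missense mutation.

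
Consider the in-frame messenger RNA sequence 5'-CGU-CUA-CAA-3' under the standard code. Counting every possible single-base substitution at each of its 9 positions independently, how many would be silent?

8

Codon 1 (CGU, Arg): 3 synonymous substitutions.
Codon 2 (CUA, Leu): 4 synonymous substitutions.
Codon 3 (CAA, Gln): 1 synonymous substitution.
Total: 3 + 4 + 1 = 8.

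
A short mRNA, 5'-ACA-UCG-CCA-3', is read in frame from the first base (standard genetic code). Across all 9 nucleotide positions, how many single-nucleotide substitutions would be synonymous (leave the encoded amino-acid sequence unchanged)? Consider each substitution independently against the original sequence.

9

Codon 1 (ACA, Thr): 3 synonymous substitutions.
Codon 2 (UCG, Ser): 3 synonymous substitutions.
Codon 3 (CCA, Pro): 3 synonymous substitutions.
Total: 3 + 3 + 3 = 9.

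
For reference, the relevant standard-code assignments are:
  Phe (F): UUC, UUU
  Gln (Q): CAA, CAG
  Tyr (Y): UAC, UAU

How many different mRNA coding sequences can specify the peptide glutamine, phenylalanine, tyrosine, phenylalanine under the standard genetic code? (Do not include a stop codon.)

16

Gln: 2 codons.
Phe: 2 codons.
Tyr: 2 codons.
Phe: 2 codons.
2 × 2 × 2 × 2 = 16.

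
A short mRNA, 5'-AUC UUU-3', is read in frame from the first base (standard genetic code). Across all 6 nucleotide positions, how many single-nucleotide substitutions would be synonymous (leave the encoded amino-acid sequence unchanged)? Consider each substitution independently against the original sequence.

Codon 1 (AUC, Ile): 2 synonymous substitutions.
Codon 2 (UUU, Phe): 1 synonymous substitution.
Total: 2 + 1 = 3.

3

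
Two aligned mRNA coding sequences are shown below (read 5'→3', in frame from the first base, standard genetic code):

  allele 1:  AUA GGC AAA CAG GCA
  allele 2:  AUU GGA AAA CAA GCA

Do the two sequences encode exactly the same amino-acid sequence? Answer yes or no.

yes

Codon 1: AUA Ile / AUU Ile — synonymous.
Codon 2: GGC Gly / GGA Gly — synonymous.
Codon 3: AAA Lys / AAA Lys — identical.
Codon 4: CAG Gln / CAA Gln — synonymous.
Codon 5: GCA Ala / GCA Ala — identical.
Nonsynonymous differences: 0 → same protein.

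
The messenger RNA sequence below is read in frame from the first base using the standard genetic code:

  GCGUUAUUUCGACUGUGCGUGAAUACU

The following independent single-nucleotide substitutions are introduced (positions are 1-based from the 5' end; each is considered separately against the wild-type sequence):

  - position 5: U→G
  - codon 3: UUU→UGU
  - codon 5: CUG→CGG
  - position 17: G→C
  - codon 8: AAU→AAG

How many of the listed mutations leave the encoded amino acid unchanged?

Codon 2: UUA (Leu) → UGA (Stop) — nonsense.
Codon 3: UUU (Phe) → UGU (Cys) — missense.
Codon 5: CUG (Leu) → CGG (Arg) — missense.
Codon 6: UGC (Cys) → UCC (Ser) — missense.
Codon 8: AAU (Asn) → AAG (Lys) — missense.
Synonymous: 0 of 5.

0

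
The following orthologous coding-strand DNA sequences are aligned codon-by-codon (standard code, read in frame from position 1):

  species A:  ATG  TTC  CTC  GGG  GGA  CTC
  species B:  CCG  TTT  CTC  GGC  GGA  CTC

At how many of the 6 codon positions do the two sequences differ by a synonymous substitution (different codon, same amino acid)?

Codon 1: ATG Met / CCG Pro — nonsynonymous.
Codon 2: TTC Phe / TTT Phe — synonymous.
Codon 3: CTC Leu / CTC Leu — identical.
Codon 4: GGG Gly / GGC Gly — synonymous.
Codon 5: GGA Gly / GGA Gly — identical.
Codon 6: CTC Leu / CTC Leu — identical.
Synonymous differences: 2.

2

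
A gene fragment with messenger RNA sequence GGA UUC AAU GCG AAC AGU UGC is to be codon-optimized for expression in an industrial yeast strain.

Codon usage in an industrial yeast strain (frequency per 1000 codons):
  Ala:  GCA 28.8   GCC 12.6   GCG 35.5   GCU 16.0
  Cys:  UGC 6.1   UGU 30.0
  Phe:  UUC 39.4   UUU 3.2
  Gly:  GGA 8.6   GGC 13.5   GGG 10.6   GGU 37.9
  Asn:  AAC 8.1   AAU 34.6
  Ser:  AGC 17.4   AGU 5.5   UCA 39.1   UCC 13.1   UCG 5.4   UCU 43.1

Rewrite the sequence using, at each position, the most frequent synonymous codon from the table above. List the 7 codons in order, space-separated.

Codon 1 (Gly): best is GGU at 37.9.
Codon 2 (Phe): best is UUC at 39.4.
Codon 3 (Asn): best is AAU at 34.6.
Codon 4 (Ala): best is GCG at 35.5.
Codon 5 (Asn): best is AAU at 34.6.
Codon 6 (Ser): best is UCU at 43.1.
Codon 7 (Cys): best is UGU at 30.0.

GGU UUC AAU GCG AAU UCU UGU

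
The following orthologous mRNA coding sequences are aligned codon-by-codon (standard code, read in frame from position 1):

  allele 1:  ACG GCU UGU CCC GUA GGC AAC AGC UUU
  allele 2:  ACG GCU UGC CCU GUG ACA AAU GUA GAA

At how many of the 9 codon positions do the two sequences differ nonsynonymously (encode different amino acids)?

3

Codon 1: ACG Thr / ACG Thr — identical.
Codon 2: GCU Ala / GCU Ala — identical.
Codon 3: UGU Cys / UGC Cys — synonymous.
Codon 4: CCC Pro / CCU Pro — synonymous.
Codon 5: GUA Val / GUG Val — synonymous.
Codon 6: GGC Gly / ACA Thr — nonsynonymous.
Codon 7: AAC Asn / AAU Asn — synonymous.
Codon 8: AGC Ser / GUA Val — nonsynonymous.
Codon 9: UUU Phe / GAA Glu — nonsynonymous.
Nonsynonymous differences: 3.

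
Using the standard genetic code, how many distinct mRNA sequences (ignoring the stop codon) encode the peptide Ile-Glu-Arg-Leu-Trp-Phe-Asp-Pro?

3456

Ile: 3 codons.
Glu: 2 codons.
Arg: 6 codons.
Leu: 6 codons.
Trp: 1 codon.
Phe: 2 codons.
Asp: 2 codons.
Pro: 4 codons.
3 × 2 × 6 × 6 × 1 × 2 × 2 × 4 = 3456.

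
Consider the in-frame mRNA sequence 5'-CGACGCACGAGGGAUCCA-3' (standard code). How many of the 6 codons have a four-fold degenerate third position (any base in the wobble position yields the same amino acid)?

4

Codon 1 CGA (Arg): third position 4-fold.
Codon 2 CGC (Arg): third position 4-fold.
Codon 3 ACG (Thr): third position 4-fold.
Codon 4 AGG (Arg): third position 2-fold.
Codon 5 GAU (Asp): third position 2-fold.
Codon 6 CCA (Pro): third position 4-fold.
Four-fold degenerate third positions: 4.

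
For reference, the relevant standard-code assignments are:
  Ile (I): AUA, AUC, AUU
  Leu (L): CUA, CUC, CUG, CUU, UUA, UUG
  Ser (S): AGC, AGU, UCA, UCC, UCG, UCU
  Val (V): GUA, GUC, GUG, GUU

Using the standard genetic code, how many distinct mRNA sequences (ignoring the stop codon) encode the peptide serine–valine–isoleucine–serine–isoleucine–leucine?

Ser: 6 codons.
Val: 4 codons.
Ile: 3 codons.
Ser: 6 codons.
Ile: 3 codons.
Leu: 6 codons.
6 × 4 × 3 × 6 × 3 × 6 = 7776.

7776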